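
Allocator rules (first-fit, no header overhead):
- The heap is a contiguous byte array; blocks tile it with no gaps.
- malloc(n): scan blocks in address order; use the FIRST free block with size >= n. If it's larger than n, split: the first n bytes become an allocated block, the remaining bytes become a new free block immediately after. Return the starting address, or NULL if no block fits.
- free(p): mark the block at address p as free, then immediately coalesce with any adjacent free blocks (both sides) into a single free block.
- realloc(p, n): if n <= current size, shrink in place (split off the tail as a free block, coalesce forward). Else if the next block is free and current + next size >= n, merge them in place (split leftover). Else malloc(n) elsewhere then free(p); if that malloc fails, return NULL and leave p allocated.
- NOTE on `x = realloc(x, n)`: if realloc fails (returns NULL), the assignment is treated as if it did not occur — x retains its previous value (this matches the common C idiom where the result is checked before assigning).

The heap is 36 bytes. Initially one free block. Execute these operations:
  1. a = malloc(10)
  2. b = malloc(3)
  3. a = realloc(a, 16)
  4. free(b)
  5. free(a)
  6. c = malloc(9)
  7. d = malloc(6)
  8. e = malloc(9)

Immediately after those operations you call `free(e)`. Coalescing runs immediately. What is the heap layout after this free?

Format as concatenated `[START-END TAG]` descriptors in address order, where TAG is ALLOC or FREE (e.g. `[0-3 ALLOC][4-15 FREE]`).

Answer: [0-8 ALLOC][9-14 ALLOC][15-35 FREE]

Derivation:
Op 1: a = malloc(10) -> a = 0; heap: [0-9 ALLOC][10-35 FREE]
Op 2: b = malloc(3) -> b = 10; heap: [0-9 ALLOC][10-12 ALLOC][13-35 FREE]
Op 3: a = realloc(a, 16) -> a = 13; heap: [0-9 FREE][10-12 ALLOC][13-28 ALLOC][29-35 FREE]
Op 4: free(b) -> (freed b); heap: [0-12 FREE][13-28 ALLOC][29-35 FREE]
Op 5: free(a) -> (freed a); heap: [0-35 FREE]
Op 6: c = malloc(9) -> c = 0; heap: [0-8 ALLOC][9-35 FREE]
Op 7: d = malloc(6) -> d = 9; heap: [0-8 ALLOC][9-14 ALLOC][15-35 FREE]
Op 8: e = malloc(9) -> e = 15; heap: [0-8 ALLOC][9-14 ALLOC][15-23 ALLOC][24-35 FREE]
free(e): e = 15 -> block [15-23 ALLOC]; mark free, coalesce with adjacent free neighbors -> [0-8 ALLOC][9-14 ALLOC][15-35 FREE]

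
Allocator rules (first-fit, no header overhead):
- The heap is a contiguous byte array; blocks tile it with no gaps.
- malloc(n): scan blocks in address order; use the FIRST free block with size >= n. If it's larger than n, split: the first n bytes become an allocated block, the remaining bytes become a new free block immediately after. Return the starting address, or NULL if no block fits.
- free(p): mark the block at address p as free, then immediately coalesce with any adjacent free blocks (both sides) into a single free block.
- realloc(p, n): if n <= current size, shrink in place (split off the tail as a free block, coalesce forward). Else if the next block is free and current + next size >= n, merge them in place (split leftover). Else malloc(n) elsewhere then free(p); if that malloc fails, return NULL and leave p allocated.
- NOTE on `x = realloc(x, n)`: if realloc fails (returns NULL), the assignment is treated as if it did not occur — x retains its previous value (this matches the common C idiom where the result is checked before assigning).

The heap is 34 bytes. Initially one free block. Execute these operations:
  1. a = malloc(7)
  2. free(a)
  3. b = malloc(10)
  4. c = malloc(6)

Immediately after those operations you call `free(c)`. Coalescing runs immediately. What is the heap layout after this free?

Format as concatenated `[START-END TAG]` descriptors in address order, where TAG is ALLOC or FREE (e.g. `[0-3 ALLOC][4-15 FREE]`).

Op 1: a = malloc(7) -> a = 0; heap: [0-6 ALLOC][7-33 FREE]
Op 2: free(a) -> (freed a); heap: [0-33 FREE]
Op 3: b = malloc(10) -> b = 0; heap: [0-9 ALLOC][10-33 FREE]
Op 4: c = malloc(6) -> c = 10; heap: [0-9 ALLOC][10-15 ALLOC][16-33 FREE]
free(c): c = 10 -> block [10-15 ALLOC]; mark free, coalesce with adjacent free neighbors -> [0-9 ALLOC][10-33 FREE]

Answer: [0-9 ALLOC][10-33 FREE]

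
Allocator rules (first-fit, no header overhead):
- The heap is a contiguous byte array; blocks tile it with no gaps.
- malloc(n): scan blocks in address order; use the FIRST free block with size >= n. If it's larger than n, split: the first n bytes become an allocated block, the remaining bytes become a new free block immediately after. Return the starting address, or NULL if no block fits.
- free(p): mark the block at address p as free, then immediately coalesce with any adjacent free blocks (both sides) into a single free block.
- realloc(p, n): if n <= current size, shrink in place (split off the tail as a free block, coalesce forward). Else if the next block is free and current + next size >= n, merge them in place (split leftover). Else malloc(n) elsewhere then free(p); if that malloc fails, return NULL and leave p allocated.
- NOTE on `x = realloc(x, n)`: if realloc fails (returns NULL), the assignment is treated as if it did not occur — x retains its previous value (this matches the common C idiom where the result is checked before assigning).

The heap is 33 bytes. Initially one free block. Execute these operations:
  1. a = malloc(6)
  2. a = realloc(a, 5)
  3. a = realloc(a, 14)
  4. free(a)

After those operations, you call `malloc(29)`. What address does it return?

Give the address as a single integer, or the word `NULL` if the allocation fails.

Answer: 0

Derivation:
Op 1: a = malloc(6) -> a = 0; heap: [0-5 ALLOC][6-32 FREE]
Op 2: a = realloc(a, 5) -> a = 0; heap: [0-4 ALLOC][5-32 FREE]
Op 3: a = realloc(a, 14) -> a = 0; heap: [0-13 ALLOC][14-32 FREE]
Op 4: free(a) -> (freed a); heap: [0-32 FREE]
malloc(29): first-fit scan over [0-32 FREE] -> 0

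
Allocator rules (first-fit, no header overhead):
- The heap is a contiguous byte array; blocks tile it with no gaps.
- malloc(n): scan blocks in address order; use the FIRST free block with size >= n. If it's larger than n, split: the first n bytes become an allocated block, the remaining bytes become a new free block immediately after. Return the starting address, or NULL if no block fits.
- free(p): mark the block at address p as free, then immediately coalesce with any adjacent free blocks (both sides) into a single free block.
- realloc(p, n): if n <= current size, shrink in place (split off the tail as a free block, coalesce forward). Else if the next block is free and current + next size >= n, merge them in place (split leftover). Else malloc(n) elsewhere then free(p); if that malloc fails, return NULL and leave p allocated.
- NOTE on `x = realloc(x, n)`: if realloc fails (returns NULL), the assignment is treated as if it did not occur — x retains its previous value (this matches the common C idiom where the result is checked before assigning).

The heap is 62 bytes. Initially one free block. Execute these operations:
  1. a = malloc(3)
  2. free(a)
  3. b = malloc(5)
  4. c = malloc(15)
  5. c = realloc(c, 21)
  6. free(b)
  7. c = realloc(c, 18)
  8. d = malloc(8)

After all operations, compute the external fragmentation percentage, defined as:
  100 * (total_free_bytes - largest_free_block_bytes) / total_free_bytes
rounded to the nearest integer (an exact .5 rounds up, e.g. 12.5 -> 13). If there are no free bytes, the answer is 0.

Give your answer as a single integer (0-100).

Answer: 14

Derivation:
Op 1: a = malloc(3) -> a = 0; heap: [0-2 ALLOC][3-61 FREE]
Op 2: free(a) -> (freed a); heap: [0-61 FREE]
Op 3: b = malloc(5) -> b = 0; heap: [0-4 ALLOC][5-61 FREE]
Op 4: c = malloc(15) -> c = 5; heap: [0-4 ALLOC][5-19 ALLOC][20-61 FREE]
Op 5: c = realloc(c, 21) -> c = 5; heap: [0-4 ALLOC][5-25 ALLOC][26-61 FREE]
Op 6: free(b) -> (freed b); heap: [0-4 FREE][5-25 ALLOC][26-61 FREE]
Op 7: c = realloc(c, 18) -> c = 5; heap: [0-4 FREE][5-22 ALLOC][23-61 FREE]
Op 8: d = malloc(8) -> d = 23; heap: [0-4 FREE][5-22 ALLOC][23-30 ALLOC][31-61 FREE]
Free blocks: [5 31] total_free=36 largest=31 -> 100*(36-31)/36 = 500/36 ≈ 13.889 -> rounds to 14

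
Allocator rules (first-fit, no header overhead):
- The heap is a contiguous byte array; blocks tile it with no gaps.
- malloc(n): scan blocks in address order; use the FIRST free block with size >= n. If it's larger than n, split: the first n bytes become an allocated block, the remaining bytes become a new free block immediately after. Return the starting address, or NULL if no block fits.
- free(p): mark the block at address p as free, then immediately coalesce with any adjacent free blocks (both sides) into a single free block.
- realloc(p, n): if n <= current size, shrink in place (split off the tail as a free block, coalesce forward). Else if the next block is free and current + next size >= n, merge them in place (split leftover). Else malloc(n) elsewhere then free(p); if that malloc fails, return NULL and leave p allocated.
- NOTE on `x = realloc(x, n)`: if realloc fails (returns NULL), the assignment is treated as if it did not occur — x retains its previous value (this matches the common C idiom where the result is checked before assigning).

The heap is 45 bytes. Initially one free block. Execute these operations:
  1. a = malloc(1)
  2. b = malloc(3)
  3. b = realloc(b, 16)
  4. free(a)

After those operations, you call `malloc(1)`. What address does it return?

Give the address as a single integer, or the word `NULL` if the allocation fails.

Answer: 0

Derivation:
Op 1: a = malloc(1) -> a = 0; heap: [0-0 ALLOC][1-44 FREE]
Op 2: b = malloc(3) -> b = 1; heap: [0-0 ALLOC][1-3 ALLOC][4-44 FREE]
Op 3: b = realloc(b, 16) -> b = 1; heap: [0-0 ALLOC][1-16 ALLOC][17-44 FREE]
Op 4: free(a) -> (freed a); heap: [0-0 FREE][1-16 ALLOC][17-44 FREE]
malloc(1): first-fit scan over [0-0 FREE][1-16 ALLOC][17-44 FREE] -> 0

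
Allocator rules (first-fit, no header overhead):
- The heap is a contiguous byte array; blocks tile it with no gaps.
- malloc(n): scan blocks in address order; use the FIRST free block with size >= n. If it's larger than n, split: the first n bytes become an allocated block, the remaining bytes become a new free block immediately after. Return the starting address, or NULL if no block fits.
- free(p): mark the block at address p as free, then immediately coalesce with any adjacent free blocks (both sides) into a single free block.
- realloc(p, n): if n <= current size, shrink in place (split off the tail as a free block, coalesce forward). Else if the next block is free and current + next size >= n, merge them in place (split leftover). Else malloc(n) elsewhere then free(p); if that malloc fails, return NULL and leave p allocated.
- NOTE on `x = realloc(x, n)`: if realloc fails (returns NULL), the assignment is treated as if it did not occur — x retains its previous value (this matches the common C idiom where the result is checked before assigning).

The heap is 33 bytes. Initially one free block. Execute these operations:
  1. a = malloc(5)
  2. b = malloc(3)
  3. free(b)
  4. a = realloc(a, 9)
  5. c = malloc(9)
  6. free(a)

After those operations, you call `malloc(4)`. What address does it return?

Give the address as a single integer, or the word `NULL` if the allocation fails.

Answer: 0

Derivation:
Op 1: a = malloc(5) -> a = 0; heap: [0-4 ALLOC][5-32 FREE]
Op 2: b = malloc(3) -> b = 5; heap: [0-4 ALLOC][5-7 ALLOC][8-32 FREE]
Op 3: free(b) -> (freed b); heap: [0-4 ALLOC][5-32 FREE]
Op 4: a = realloc(a, 9) -> a = 0; heap: [0-8 ALLOC][9-32 FREE]
Op 5: c = malloc(9) -> c = 9; heap: [0-8 ALLOC][9-17 ALLOC][18-32 FREE]
Op 6: free(a) -> (freed a); heap: [0-8 FREE][9-17 ALLOC][18-32 FREE]
malloc(4): first-fit scan over [0-8 FREE][9-17 ALLOC][18-32 FREE] -> 0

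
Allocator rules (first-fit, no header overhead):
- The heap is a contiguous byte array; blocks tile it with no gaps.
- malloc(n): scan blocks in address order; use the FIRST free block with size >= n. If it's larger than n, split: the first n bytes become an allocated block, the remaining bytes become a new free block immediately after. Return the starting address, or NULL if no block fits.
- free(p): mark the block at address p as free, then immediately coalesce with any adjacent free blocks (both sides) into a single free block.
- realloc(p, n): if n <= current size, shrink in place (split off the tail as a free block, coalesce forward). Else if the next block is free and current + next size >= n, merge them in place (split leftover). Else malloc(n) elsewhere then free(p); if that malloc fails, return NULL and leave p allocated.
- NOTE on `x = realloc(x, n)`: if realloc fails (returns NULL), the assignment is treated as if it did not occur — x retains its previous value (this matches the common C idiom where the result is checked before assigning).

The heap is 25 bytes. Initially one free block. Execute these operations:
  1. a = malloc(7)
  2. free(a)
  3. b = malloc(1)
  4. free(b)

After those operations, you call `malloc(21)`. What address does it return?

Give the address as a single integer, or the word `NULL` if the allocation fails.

Answer: 0

Derivation:
Op 1: a = malloc(7) -> a = 0; heap: [0-6 ALLOC][7-24 FREE]
Op 2: free(a) -> (freed a); heap: [0-24 FREE]
Op 3: b = malloc(1) -> b = 0; heap: [0-0 ALLOC][1-24 FREE]
Op 4: free(b) -> (freed b); heap: [0-24 FREE]
malloc(21): first-fit scan over [0-24 FREE] -> 0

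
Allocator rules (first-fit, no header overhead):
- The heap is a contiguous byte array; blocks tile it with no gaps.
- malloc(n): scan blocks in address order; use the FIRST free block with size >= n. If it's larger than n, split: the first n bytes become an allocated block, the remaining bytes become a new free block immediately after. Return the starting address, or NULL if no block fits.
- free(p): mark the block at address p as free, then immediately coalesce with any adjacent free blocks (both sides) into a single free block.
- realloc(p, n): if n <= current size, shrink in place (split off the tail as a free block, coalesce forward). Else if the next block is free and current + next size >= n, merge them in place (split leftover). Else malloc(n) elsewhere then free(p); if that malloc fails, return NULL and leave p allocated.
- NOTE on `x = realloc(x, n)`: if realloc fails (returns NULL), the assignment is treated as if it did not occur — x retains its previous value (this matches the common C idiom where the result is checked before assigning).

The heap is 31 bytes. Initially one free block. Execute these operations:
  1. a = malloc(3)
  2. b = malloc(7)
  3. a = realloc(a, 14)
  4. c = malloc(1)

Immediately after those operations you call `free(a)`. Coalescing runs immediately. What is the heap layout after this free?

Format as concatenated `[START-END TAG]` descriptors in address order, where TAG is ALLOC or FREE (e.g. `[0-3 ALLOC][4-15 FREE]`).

Op 1: a = malloc(3) -> a = 0; heap: [0-2 ALLOC][3-30 FREE]
Op 2: b = malloc(7) -> b = 3; heap: [0-2 ALLOC][3-9 ALLOC][10-30 FREE]
Op 3: a = realloc(a, 14) -> a = 10; heap: [0-2 FREE][3-9 ALLOC][10-23 ALLOC][24-30 FREE]
Op 4: c = malloc(1) -> c = 0; heap: [0-0 ALLOC][1-2 FREE][3-9 ALLOC][10-23 ALLOC][24-30 FREE]
free(a): a = 10 -> block [10-23 ALLOC]; mark free, coalesce with adjacent free neighbors -> [0-0 ALLOC][1-2 FREE][3-9 ALLOC][10-30 FREE]

Answer: [0-0 ALLOC][1-2 FREE][3-9 ALLOC][10-30 FREE]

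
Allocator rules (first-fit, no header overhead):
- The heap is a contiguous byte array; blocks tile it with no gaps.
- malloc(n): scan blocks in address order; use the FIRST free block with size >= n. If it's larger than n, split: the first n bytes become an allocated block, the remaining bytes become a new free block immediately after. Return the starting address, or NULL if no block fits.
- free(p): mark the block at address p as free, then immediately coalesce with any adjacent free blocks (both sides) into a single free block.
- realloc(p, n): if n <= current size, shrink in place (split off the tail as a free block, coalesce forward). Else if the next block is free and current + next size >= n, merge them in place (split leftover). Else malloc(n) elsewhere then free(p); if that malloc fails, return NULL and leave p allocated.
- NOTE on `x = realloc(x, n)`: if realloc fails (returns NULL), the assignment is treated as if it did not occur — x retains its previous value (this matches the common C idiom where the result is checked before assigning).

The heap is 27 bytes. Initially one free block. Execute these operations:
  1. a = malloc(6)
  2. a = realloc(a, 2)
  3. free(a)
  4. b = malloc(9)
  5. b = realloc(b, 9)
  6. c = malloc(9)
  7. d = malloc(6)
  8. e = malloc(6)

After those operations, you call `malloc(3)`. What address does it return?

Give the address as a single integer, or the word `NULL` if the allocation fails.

Answer: 24

Derivation:
Op 1: a = malloc(6) -> a = 0; heap: [0-5 ALLOC][6-26 FREE]
Op 2: a = realloc(a, 2) -> a = 0; heap: [0-1 ALLOC][2-26 FREE]
Op 3: free(a) -> (freed a); heap: [0-26 FREE]
Op 4: b = malloc(9) -> b = 0; heap: [0-8 ALLOC][9-26 FREE]
Op 5: b = realloc(b, 9) -> b = 0; heap: [0-8 ALLOC][9-26 FREE]
Op 6: c = malloc(9) -> c = 9; heap: [0-8 ALLOC][9-17 ALLOC][18-26 FREE]
Op 7: d = malloc(6) -> d = 18; heap: [0-8 ALLOC][9-17 ALLOC][18-23 ALLOC][24-26 FREE]
Op 8: e = malloc(6) -> e = NULL; heap: [0-8 ALLOC][9-17 ALLOC][18-23 ALLOC][24-26 FREE]
malloc(3): first-fit scan over [0-8 ALLOC][9-17 ALLOC][18-23 ALLOC][24-26 FREE] -> 24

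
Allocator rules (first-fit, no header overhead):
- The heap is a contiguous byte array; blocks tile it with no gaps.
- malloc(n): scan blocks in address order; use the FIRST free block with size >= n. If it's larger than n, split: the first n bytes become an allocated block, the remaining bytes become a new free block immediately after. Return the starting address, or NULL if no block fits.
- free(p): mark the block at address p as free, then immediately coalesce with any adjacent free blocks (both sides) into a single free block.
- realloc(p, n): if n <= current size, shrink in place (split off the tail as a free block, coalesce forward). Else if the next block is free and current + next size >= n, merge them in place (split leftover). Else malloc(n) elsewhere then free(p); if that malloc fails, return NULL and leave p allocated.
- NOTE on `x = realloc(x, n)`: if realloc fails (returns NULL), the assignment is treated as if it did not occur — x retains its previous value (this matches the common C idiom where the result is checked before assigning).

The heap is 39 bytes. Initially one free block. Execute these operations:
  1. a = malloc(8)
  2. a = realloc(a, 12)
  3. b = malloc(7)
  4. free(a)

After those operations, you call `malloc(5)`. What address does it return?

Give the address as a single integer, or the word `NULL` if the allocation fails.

Answer: 0

Derivation:
Op 1: a = malloc(8) -> a = 0; heap: [0-7 ALLOC][8-38 FREE]
Op 2: a = realloc(a, 12) -> a = 0; heap: [0-11 ALLOC][12-38 FREE]
Op 3: b = malloc(7) -> b = 12; heap: [0-11 ALLOC][12-18 ALLOC][19-38 FREE]
Op 4: free(a) -> (freed a); heap: [0-11 FREE][12-18 ALLOC][19-38 FREE]
malloc(5): first-fit scan over [0-11 FREE][12-18 ALLOC][19-38 FREE] -> 0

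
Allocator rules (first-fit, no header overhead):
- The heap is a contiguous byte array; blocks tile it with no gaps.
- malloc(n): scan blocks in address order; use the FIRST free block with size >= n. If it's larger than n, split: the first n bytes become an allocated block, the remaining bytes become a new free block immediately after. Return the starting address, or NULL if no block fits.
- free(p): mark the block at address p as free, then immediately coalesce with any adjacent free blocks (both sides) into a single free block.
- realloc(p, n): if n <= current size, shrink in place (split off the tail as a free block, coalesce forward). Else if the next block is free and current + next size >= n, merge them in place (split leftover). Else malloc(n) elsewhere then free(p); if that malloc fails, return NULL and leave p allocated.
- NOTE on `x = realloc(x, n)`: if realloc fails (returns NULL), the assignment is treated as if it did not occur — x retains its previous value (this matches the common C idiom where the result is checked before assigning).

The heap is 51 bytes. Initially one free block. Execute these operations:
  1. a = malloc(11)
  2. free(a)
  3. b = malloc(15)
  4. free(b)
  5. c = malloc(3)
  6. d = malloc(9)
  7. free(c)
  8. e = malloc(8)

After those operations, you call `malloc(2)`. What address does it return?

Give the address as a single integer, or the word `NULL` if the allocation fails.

Answer: 0

Derivation:
Op 1: a = malloc(11) -> a = 0; heap: [0-10 ALLOC][11-50 FREE]
Op 2: free(a) -> (freed a); heap: [0-50 FREE]
Op 3: b = malloc(15) -> b = 0; heap: [0-14 ALLOC][15-50 FREE]
Op 4: free(b) -> (freed b); heap: [0-50 FREE]
Op 5: c = malloc(3) -> c = 0; heap: [0-2 ALLOC][3-50 FREE]
Op 6: d = malloc(9) -> d = 3; heap: [0-2 ALLOC][3-11 ALLOC][12-50 FREE]
Op 7: free(c) -> (freed c); heap: [0-2 FREE][3-11 ALLOC][12-50 FREE]
Op 8: e = malloc(8) -> e = 12; heap: [0-2 FREE][3-11 ALLOC][12-19 ALLOC][20-50 FREE]
malloc(2): first-fit scan over [0-2 FREE][3-11 ALLOC][12-19 ALLOC][20-50 FREE] -> 0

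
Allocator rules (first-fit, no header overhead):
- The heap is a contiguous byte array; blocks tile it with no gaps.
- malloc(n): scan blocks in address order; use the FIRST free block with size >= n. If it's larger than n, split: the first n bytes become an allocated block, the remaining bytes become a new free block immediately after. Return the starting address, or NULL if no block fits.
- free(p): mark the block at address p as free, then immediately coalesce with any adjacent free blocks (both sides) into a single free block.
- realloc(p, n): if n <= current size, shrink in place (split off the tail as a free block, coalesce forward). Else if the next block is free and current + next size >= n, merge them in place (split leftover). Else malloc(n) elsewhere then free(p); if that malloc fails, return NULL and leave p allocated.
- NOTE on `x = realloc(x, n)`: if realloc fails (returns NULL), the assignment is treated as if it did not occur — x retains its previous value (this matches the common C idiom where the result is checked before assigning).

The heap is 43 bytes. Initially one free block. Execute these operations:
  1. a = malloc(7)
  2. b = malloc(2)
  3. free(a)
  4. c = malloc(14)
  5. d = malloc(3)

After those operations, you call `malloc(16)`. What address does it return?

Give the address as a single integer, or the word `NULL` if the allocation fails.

Answer: 23

Derivation:
Op 1: a = malloc(7) -> a = 0; heap: [0-6 ALLOC][7-42 FREE]
Op 2: b = malloc(2) -> b = 7; heap: [0-6 ALLOC][7-8 ALLOC][9-42 FREE]
Op 3: free(a) -> (freed a); heap: [0-6 FREE][7-8 ALLOC][9-42 FREE]
Op 4: c = malloc(14) -> c = 9; heap: [0-6 FREE][7-8 ALLOC][9-22 ALLOC][23-42 FREE]
Op 5: d = malloc(3) -> d = 0; heap: [0-2 ALLOC][3-6 FREE][7-8 ALLOC][9-22 ALLOC][23-42 FREE]
malloc(16): first-fit scan over [0-2 ALLOC][3-6 FREE][7-8 ALLOC][9-22 ALLOC][23-42 FREE] -> 23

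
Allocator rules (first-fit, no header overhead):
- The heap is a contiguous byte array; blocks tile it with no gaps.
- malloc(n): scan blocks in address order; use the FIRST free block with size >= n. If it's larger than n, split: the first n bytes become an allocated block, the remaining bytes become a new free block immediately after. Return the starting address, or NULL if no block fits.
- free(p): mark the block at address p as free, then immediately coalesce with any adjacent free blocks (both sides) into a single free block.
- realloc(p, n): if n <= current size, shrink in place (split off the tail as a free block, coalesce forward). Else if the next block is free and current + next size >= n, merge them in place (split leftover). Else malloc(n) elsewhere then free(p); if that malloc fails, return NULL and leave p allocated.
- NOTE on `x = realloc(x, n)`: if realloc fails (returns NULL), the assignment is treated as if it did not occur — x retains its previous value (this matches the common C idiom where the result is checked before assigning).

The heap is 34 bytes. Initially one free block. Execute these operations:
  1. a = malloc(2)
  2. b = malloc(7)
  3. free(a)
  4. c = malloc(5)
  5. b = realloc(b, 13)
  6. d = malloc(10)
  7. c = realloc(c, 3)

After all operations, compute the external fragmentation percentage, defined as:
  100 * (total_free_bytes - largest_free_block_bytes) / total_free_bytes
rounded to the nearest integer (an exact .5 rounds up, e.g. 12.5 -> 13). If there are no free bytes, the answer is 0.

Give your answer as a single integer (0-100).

Op 1: a = malloc(2) -> a = 0; heap: [0-1 ALLOC][2-33 FREE]
Op 2: b = malloc(7) -> b = 2; heap: [0-1 ALLOC][2-8 ALLOC][9-33 FREE]
Op 3: free(a) -> (freed a); heap: [0-1 FREE][2-8 ALLOC][9-33 FREE]
Op 4: c = malloc(5) -> c = 9; heap: [0-1 FREE][2-8 ALLOC][9-13 ALLOC][14-33 FREE]
Op 5: b = realloc(b, 13) -> b = 14; heap: [0-8 FREE][9-13 ALLOC][14-26 ALLOC][27-33 FREE]
Op 6: d = malloc(10) -> d = NULL; heap: [0-8 FREE][9-13 ALLOC][14-26 ALLOC][27-33 FREE]
Op 7: c = realloc(c, 3) -> c = 9; heap: [0-8 FREE][9-11 ALLOC][12-13 FREE][14-26 ALLOC][27-33 FREE]
Free blocks: [9 2 7] total_free=18 largest=9 -> 100*(18-9)/18 = 900/18 = 50

Answer: 50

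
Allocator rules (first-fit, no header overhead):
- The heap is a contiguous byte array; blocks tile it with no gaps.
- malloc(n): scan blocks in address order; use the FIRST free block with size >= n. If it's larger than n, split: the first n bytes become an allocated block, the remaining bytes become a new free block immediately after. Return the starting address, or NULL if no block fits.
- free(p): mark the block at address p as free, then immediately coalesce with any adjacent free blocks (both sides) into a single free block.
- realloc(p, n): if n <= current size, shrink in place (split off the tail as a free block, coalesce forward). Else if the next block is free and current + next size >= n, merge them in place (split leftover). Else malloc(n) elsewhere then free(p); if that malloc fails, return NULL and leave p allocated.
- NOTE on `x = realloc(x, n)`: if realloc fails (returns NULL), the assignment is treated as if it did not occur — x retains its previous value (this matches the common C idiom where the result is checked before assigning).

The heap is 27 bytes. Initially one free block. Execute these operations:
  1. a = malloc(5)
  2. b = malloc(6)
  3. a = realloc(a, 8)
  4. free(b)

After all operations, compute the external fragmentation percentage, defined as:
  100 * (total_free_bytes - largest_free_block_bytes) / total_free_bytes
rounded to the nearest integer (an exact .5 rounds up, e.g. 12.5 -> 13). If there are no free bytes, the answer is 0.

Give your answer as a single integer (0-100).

Op 1: a = malloc(5) -> a = 0; heap: [0-4 ALLOC][5-26 FREE]
Op 2: b = malloc(6) -> b = 5; heap: [0-4 ALLOC][5-10 ALLOC][11-26 FREE]
Op 3: a = realloc(a, 8) -> a = 11; heap: [0-4 FREE][5-10 ALLOC][11-18 ALLOC][19-26 FREE]
Op 4: free(b) -> (freed b); heap: [0-10 FREE][11-18 ALLOC][19-26 FREE]
Free blocks: [11 8] total_free=19 largest=11 -> 100*(19-11)/19 = 800/19 ≈ 42.105 -> rounds to 42

Answer: 42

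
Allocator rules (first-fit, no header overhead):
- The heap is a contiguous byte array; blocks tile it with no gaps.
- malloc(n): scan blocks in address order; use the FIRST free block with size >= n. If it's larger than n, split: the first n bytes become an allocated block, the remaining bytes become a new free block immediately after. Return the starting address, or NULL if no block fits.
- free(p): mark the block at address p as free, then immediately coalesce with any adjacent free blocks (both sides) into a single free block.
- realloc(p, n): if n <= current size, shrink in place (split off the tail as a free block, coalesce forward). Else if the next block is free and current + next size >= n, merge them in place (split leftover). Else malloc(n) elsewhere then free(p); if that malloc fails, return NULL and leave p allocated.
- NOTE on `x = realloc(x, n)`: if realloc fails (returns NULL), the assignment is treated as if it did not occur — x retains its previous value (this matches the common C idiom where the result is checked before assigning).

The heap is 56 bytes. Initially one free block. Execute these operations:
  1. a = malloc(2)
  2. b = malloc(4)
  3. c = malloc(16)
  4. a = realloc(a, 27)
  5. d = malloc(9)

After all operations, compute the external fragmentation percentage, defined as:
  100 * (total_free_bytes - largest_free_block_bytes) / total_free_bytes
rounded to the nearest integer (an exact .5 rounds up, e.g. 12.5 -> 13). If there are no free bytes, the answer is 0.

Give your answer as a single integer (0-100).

Answer: 22

Derivation:
Op 1: a = malloc(2) -> a = 0; heap: [0-1 ALLOC][2-55 FREE]
Op 2: b = malloc(4) -> b = 2; heap: [0-1 ALLOC][2-5 ALLOC][6-55 FREE]
Op 3: c = malloc(16) -> c = 6; heap: [0-1 ALLOC][2-5 ALLOC][6-21 ALLOC][22-55 FREE]
Op 4: a = realloc(a, 27) -> a = 22; heap: [0-1 FREE][2-5 ALLOC][6-21 ALLOC][22-48 ALLOC][49-55 FREE]
Op 5: d = malloc(9) -> d = NULL; heap: [0-1 FREE][2-5 ALLOC][6-21 ALLOC][22-48 ALLOC][49-55 FREE]
Free blocks: [2 7] total_free=9 largest=7 -> 100*(9-7)/9 = 200/9 ≈ 22.222 -> rounds to 22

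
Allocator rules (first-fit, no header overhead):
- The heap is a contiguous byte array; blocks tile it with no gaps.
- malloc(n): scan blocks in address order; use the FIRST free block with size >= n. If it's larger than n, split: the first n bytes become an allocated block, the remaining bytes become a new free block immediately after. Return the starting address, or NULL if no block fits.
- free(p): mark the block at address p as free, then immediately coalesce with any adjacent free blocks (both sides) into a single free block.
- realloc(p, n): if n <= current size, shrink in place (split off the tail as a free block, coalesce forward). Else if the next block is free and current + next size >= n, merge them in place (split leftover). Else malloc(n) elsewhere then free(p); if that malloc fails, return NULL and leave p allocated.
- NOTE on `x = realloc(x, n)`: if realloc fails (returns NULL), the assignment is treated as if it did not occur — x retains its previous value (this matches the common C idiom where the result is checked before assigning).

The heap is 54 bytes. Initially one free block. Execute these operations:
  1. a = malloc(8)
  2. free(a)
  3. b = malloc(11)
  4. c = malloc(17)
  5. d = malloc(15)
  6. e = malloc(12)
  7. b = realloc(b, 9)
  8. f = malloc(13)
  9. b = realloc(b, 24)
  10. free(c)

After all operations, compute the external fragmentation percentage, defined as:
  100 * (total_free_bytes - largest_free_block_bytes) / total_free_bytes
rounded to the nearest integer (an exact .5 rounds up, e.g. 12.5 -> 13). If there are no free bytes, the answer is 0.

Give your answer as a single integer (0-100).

Answer: 37

Derivation:
Op 1: a = malloc(8) -> a = 0; heap: [0-7 ALLOC][8-53 FREE]
Op 2: free(a) -> (freed a); heap: [0-53 FREE]
Op 3: b = malloc(11) -> b = 0; heap: [0-10 ALLOC][11-53 FREE]
Op 4: c = malloc(17) -> c = 11; heap: [0-10 ALLOC][11-27 ALLOC][28-53 FREE]
Op 5: d = malloc(15) -> d = 28; heap: [0-10 ALLOC][11-27 ALLOC][28-42 ALLOC][43-53 FREE]
Op 6: e = malloc(12) -> e = NULL; heap: [0-10 ALLOC][11-27 ALLOC][28-42 ALLOC][43-53 FREE]
Op 7: b = realloc(b, 9) -> b = 0; heap: [0-8 ALLOC][9-10 FREE][11-27 ALLOC][28-42 ALLOC][43-53 FREE]
Op 8: f = malloc(13) -> f = NULL; heap: [0-8 ALLOC][9-10 FREE][11-27 ALLOC][28-42 ALLOC][43-53 FREE]
Op 9: b = realloc(b, 24) -> NULL (b unchanged); heap: [0-8 ALLOC][9-10 FREE][11-27 ALLOC][28-42 ALLOC][43-53 FREE]
Op 10: free(c) -> (freed c); heap: [0-8 ALLOC][9-27 FREE][28-42 ALLOC][43-53 FREE]
Free blocks: [19 11] total_free=30 largest=19 -> 100*(30-19)/30 = 1100/30 ≈ 36.667 -> rounds to 37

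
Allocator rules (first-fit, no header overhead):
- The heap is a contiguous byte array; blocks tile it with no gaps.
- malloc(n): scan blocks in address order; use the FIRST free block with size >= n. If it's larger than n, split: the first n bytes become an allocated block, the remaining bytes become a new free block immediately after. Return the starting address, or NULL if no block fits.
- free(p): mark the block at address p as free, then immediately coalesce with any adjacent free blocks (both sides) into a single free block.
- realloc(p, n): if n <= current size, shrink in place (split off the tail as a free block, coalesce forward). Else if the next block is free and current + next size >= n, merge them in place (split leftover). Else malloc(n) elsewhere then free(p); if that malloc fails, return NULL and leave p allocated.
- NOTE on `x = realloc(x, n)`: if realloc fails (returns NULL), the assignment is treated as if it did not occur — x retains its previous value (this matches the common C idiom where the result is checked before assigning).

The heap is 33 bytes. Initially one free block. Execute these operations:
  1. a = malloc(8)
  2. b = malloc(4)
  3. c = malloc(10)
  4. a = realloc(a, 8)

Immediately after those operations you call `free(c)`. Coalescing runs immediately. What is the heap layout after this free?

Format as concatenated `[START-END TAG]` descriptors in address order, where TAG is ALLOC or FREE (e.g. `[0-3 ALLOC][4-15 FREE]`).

Answer: [0-7 ALLOC][8-11 ALLOC][12-32 FREE]

Derivation:
Op 1: a = malloc(8) -> a = 0; heap: [0-7 ALLOC][8-32 FREE]
Op 2: b = malloc(4) -> b = 8; heap: [0-7 ALLOC][8-11 ALLOC][12-32 FREE]
Op 3: c = malloc(10) -> c = 12; heap: [0-7 ALLOC][8-11 ALLOC][12-21 ALLOC][22-32 FREE]
Op 4: a = realloc(a, 8) -> a = 0; heap: [0-7 ALLOC][8-11 ALLOC][12-21 ALLOC][22-32 FREE]
free(c): c = 12 -> block [12-21 ALLOC]; mark free, coalesce with adjacent free neighbors -> [0-7 ALLOC][8-11 ALLOC][12-32 FREE]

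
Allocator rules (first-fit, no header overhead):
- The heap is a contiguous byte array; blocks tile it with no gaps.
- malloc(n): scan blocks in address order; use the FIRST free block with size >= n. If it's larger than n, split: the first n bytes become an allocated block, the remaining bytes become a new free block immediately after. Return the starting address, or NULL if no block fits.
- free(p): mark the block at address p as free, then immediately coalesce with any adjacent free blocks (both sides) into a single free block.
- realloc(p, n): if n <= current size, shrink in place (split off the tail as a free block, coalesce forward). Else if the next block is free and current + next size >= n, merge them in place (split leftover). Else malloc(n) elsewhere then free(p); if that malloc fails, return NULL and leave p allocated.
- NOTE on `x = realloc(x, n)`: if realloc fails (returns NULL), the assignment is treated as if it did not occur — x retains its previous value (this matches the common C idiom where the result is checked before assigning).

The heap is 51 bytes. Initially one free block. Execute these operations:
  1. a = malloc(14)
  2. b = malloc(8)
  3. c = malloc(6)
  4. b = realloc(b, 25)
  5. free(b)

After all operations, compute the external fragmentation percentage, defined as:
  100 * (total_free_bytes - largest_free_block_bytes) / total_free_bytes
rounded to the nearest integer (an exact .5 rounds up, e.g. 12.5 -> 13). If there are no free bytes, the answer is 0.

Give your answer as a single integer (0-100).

Answer: 26

Derivation:
Op 1: a = malloc(14) -> a = 0; heap: [0-13 ALLOC][14-50 FREE]
Op 2: b = malloc(8) -> b = 14; heap: [0-13 ALLOC][14-21 ALLOC][22-50 FREE]
Op 3: c = malloc(6) -> c = 22; heap: [0-13 ALLOC][14-21 ALLOC][22-27 ALLOC][28-50 FREE]
Op 4: b = realloc(b, 25) -> NULL (b unchanged); heap: [0-13 ALLOC][14-21 ALLOC][22-27 ALLOC][28-50 FREE]
Op 5: free(b) -> (freed b); heap: [0-13 ALLOC][14-21 FREE][22-27 ALLOC][28-50 FREE]
Free blocks: [8 23] total_free=31 largest=23 -> 100*(31-23)/31 = 800/31 ≈ 25.806 -> rounds to 26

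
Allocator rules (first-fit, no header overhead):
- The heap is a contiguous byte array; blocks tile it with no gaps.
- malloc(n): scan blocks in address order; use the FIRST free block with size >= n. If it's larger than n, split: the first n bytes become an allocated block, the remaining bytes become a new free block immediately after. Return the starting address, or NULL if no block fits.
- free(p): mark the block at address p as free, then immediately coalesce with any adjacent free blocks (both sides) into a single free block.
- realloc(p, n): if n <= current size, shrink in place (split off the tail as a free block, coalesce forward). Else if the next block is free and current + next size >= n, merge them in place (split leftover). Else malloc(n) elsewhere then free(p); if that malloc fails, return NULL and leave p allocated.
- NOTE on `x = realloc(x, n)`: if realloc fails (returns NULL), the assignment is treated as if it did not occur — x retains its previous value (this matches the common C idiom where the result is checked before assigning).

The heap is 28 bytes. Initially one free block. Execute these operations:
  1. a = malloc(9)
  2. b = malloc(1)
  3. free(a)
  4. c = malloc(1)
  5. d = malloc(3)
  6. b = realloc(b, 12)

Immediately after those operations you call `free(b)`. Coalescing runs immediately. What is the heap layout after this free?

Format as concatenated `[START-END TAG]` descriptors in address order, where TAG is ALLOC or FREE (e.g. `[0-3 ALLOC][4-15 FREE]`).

Op 1: a = malloc(9) -> a = 0; heap: [0-8 ALLOC][9-27 FREE]
Op 2: b = malloc(1) -> b = 9; heap: [0-8 ALLOC][9-9 ALLOC][10-27 FREE]
Op 3: free(a) -> (freed a); heap: [0-8 FREE][9-9 ALLOC][10-27 FREE]
Op 4: c = malloc(1) -> c = 0; heap: [0-0 ALLOC][1-8 FREE][9-9 ALLOC][10-27 FREE]
Op 5: d = malloc(3) -> d = 1; heap: [0-0 ALLOC][1-3 ALLOC][4-8 FREE][9-9 ALLOC][10-27 FREE]
Op 6: b = realloc(b, 12) -> b = 9; heap: [0-0 ALLOC][1-3 ALLOC][4-8 FREE][9-20 ALLOC][21-27 FREE]
free(b): b = 9 -> block [9-20 ALLOC]; mark free, coalesce with adjacent free neighbors -> [0-0 ALLOC][1-3 ALLOC][4-27 FREE]

Answer: [0-0 ALLOC][1-3 ALLOC][4-27 FREE]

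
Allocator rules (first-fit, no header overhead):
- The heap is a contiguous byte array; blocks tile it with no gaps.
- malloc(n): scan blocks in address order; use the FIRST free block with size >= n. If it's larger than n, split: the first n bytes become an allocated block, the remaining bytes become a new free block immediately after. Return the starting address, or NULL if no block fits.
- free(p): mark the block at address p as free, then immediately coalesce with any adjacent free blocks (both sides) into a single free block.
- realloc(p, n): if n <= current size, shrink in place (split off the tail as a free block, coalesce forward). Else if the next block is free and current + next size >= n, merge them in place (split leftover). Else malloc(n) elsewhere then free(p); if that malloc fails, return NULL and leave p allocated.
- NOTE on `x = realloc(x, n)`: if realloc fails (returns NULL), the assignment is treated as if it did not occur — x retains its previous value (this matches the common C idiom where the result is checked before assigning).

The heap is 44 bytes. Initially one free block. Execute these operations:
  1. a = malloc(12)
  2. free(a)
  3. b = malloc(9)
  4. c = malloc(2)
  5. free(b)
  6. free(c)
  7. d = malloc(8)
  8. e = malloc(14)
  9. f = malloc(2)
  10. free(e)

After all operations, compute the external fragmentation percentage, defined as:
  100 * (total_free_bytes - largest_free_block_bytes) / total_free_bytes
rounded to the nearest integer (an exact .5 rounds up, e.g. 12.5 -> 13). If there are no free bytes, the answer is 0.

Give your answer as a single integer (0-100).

Answer: 41

Derivation:
Op 1: a = malloc(12) -> a = 0; heap: [0-11 ALLOC][12-43 FREE]
Op 2: free(a) -> (freed a); heap: [0-43 FREE]
Op 3: b = malloc(9) -> b = 0; heap: [0-8 ALLOC][9-43 FREE]
Op 4: c = malloc(2) -> c = 9; heap: [0-8 ALLOC][9-10 ALLOC][11-43 FREE]
Op 5: free(b) -> (freed b); heap: [0-8 FREE][9-10 ALLOC][11-43 FREE]
Op 6: free(c) -> (freed c); heap: [0-43 FREE]
Op 7: d = malloc(8) -> d = 0; heap: [0-7 ALLOC][8-43 FREE]
Op 8: e = malloc(14) -> e = 8; heap: [0-7 ALLOC][8-21 ALLOC][22-43 FREE]
Op 9: f = malloc(2) -> f = 22; heap: [0-7 ALLOC][8-21 ALLOC][22-23 ALLOC][24-43 FREE]
Op 10: free(e) -> (freed e); heap: [0-7 ALLOC][8-21 FREE][22-23 ALLOC][24-43 FREE]
Free blocks: [14 20] total_free=34 largest=20 -> 100*(34-20)/34 = 1400/34 ≈ 41.176 -> rounds to 41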